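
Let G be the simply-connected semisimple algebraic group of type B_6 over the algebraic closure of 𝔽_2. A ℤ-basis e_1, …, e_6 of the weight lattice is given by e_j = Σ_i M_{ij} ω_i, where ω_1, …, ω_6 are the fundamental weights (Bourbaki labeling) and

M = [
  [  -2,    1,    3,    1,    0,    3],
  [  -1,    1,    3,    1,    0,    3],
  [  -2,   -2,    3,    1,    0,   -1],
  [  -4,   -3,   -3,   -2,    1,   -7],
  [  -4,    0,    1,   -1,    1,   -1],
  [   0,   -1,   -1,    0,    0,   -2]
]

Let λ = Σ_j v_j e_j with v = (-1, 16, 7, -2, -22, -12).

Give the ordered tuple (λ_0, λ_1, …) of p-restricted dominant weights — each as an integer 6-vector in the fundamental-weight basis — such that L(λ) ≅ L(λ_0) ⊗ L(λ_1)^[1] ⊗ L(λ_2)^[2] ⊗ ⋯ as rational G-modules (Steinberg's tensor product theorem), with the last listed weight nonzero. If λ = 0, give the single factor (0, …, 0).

((1, 0, 1, 1, 1, 1), (0, 0, 0, 0, 1, 0))

In the fundamental-weight basis, λ has coordinates c = M·v (v = (-1, 16, 7, -2, -22, -12)):
  c_1 = (-2)·(-1) + 1·16 + 3·7 + (1)·(-2) + (0)·(-22) + (3)·(-12) = 1
  c_2 = (-1)·(-1) + 1·16 + 3·7 + (1)·(-2) + (0)·(-22) + (3)·(-12) = 0
  c_3 = (-2)·(-1) + (-2)·(16) + 3·7 + (1)·(-2) + (0)·(-22) + (-1)·(-12) = 1
  c_4 = (-4)·(-1) + (-3)·(16) + (-3)·(7) + (-2)·(-2) + (1)·(-22) + (-7)·(-12) = 1
  c_5 = (-4)·(-1) + 0·16 + 1·7 + (-1)·(-2) + (1)·(-22) + (-1)·(-12) = 3
  c_6 = (0)·(-1) + (-1)·(16) + (-1)·(7) + (0)·(-2) + (0)·(-22) + (-2)·(-12) = 1
Expand coordinatewise in base 2:
  c_1 = 1 = 1·2^0
  c_2 = 0
  c_3 = 1 = 1·2^0
  c_4 = 1 = 1·2^0
  c_5 = 3 = 1·2^0 + 1·2^1
  c_6 = 1 = 1·2^0
λ_0 = (1, 0, 1, 1, 1, 1)
λ_1 = (0, 0, 0, 0, 1, 0)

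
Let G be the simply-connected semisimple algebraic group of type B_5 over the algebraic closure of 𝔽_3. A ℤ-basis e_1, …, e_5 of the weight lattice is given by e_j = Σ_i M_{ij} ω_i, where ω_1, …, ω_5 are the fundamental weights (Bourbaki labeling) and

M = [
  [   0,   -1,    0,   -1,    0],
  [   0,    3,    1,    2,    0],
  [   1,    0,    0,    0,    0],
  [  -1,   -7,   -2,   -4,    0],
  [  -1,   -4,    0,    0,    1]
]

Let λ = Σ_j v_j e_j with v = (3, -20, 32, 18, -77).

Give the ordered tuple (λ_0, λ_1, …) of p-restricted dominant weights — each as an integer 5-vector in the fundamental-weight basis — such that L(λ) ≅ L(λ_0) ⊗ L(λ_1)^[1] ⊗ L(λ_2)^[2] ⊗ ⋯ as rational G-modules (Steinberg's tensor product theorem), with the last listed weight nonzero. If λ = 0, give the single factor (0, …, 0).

Change of basis e → ω: c = M·v where v = (3, -20, 32, 18, -77):
  c_1 = 0*3 + -1*-20 + 0*32 + -1*18 + 0*-77 = 2
  c_2 = 0*3 + 3*-20 + 1*32 + 2*18 + 0*-77 = 8
  c_3 = 1*3 + 0*-20 + 0*32 + 0*18 + 0*-77 = 3
  c_4 = -1*3 + -7*-20 + -2*32 + -4*18 + 0*-77 = 1
  c_5 = -1*3 + -4*-20 + 0*32 + 0*18 + 1*-77 = 0
p = 3; digits c_i = Σ_j d_{ij}·3^j, 0 ≤ d_{ij} < 3:
  c_1 = 2 = 2·3^0
  c_2 = 8 = 2·3^0 + 2·3^1
  c_3 = 3 = 0·3^0 + 1·3^1
  c_4 = 1 = 1·3^0
  c_5 = 0
Factor λ_0 = (2, 2, 0, 1, 0)
Factor λ_1 = (0, 2, 1, 0, 0)

((2, 2, 0, 1, 0), (0, 2, 1, 0, 0))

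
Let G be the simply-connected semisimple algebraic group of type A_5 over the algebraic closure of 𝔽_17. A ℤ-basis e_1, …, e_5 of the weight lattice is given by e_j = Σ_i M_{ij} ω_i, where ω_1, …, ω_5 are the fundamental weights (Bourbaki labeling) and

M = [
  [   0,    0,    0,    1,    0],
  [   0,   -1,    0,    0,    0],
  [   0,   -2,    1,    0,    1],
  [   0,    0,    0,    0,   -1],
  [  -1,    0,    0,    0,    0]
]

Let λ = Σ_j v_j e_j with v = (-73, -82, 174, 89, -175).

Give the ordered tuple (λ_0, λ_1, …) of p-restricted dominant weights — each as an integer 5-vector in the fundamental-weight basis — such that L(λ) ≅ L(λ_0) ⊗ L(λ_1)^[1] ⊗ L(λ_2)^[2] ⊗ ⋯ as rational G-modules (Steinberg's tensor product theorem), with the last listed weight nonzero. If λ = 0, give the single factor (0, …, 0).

Change of basis e → ω: c = M·v where v = (-73, -82, 174, 89, -175):
  c_1 = (0)·(-73) + (0)·(-82) + (0)·(174) + (1)·(89) + (0)·(-175) = 89
  c_2 = (0)·(-73) + (-1)·(-82) + (0)·(174) + (0)·(89) + (0)·(-175) = 82
  c_3 = (0)·(-73) + (-2)·(-82) + (1)·(174) + (0)·(89) + (1)·(-175) = 163
  c_4 = (0)·(-73) + (0)·(-82) + (0)·(174) + (0)·(89) + (-1)·(-175) = 175
  c_5 = (-1)·(-73) + (0)·(-82) + (0)·(174) + (0)·(89) + (0)·(-175) = 73
Writing each c_i in base p = 17:
  c_1 = 89 = 4·17^0 + 5·17^1
  c_2 = 82 = 14·17^0 + 4·17^1
  c_3 = 163 = 10·17^0 + 9·17^1
  c_4 = 175 = 5·17^0 + 10·17^1
  c_5 = 73 = 5·17^0 + 4·17^1
λ_0 = (4, 14, 10, 5, 5)
λ_1 = (5, 4, 9, 10, 4)

((4, 14, 10, 5, 5), (5, 4, 9, 10, 4))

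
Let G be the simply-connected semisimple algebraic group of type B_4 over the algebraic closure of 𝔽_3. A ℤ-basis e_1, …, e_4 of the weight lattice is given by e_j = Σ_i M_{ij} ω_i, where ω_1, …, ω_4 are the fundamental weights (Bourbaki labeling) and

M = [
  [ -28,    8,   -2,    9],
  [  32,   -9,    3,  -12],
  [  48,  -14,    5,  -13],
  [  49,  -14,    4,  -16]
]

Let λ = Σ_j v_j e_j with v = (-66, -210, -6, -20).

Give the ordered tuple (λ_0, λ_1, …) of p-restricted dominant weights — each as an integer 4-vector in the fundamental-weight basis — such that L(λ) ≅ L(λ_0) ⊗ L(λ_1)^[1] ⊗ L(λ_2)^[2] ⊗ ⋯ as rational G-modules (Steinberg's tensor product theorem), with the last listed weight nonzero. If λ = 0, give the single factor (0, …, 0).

((0, 0, 2, 2),)

In the fundamental-weight basis, λ has coordinates c = M·v (v = (-66, -210, -6, -20)):
  c_1 = (-28)·(-66) + (8)·(-210) + (-2)·(-6) + (9)·(-20) = 0
  c_2 = (32)·(-66) + (-9)·(-210) + (3)·(-6) + (-12)·(-20) = 0
  c_3 = (48)·(-66) + (-14)·(-210) + (5)·(-6) + (-13)·(-20) = 2
  c_4 = (49)·(-66) + (-14)·(-210) + (4)·(-6) + (-16)·(-20) = 2
Writing each c_i in base p = 3:
  c_1 = 0
  c_2 = 0
  c_3 = 2 = 2·3^0
  c_4 = 2 = 2·3^0
λ_0 = (0, 0, 2, 2)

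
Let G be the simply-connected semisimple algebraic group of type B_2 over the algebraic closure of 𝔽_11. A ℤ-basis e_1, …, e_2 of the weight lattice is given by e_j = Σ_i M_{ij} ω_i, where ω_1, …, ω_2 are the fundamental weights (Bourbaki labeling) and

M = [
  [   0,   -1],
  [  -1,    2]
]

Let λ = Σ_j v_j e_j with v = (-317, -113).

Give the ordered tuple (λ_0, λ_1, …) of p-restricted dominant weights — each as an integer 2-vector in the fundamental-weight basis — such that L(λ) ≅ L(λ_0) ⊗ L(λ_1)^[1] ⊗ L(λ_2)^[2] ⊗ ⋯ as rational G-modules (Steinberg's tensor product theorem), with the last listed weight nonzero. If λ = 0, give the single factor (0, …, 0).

Converting to the ω-basis (c_i = row i of M dotted with v = (-317, -113)):
  c_1 = (0)·(-317) + (-1)·(-113) = 113
  c_2 = (-1)·(-317) + (2)·(-113) = 91
p = 11; digits c_i = Σ_j d_{ij}·11^j, 0 ≤ d_{ij} < 11:
  c_1 = 113 = 3·11^0 + 10·11^1
  c_2 = 91 = 3·11^0 + 8·11^1
p-restricted factor λ_0 = (3, 3)
p-restricted factor λ_1 = (10, 8)

((3, 3), (10, 8))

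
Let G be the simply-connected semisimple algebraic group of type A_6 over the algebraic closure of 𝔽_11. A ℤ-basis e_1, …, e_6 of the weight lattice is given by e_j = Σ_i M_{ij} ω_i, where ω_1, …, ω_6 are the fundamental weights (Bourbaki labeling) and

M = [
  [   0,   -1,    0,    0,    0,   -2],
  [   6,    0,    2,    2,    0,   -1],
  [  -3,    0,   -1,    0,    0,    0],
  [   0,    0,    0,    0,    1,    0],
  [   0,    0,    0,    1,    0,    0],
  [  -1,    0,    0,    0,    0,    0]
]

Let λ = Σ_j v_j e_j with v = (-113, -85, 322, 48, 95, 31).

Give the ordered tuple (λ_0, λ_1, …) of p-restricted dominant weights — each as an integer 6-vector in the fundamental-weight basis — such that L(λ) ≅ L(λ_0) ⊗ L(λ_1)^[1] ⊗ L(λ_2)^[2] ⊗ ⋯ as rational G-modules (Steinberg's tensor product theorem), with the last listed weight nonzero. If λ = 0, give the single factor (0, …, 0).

ω-coordinates c = M·v, v = (-113, -85, 322, 48, 95, 31):
  c_1 = 0*-113 + -1*-85 + 0*322 + 0*48 + 0*95 + -2*31 = 23
  c_2 = 6*-113 + 0*-85 + 2*322 + 2*48 + 0*95 + -1*31 = 31
  c_3 = -3*-113 + 0*-85 + -1*322 + 0*48 + 0*95 + 0*31 = 17
  c_4 = 0*-113 + 0*-85 + 0*322 + 0*48 + 1*95 + 0*31 = 95
  c_5 = 0*-113 + 0*-85 + 0*322 + 1*48 + 0*95 + 0*31 = 48
  c_6 = -1*-113 + 0*-85 + 0*322 + 0*48 + 0*95 + 0*31 = 113
Writing each c_i in base p = 11:
  c_1 = 23 = 1·11^0 + 2·11^1
  c_2 = 31 = 9·11^0 + 2·11^1
  c_3 = 17 = 6·11^0 + 1·11^1
  c_4 = 95 = 7·11^0 + 8·11^1
  c_5 = 48 = 4·11^0 + 4·11^1
  c_6 = 113 = 3·11^0 + 10·11^1
p-restricted factor λ_0 = (1, 9, 6, 7, 4, 3)
p-restricted factor λ_1 = (2, 2, 1, 8, 4, 10)

((1, 9, 6, 7, 4, 3), (2, 2, 1, 8, 4, 10))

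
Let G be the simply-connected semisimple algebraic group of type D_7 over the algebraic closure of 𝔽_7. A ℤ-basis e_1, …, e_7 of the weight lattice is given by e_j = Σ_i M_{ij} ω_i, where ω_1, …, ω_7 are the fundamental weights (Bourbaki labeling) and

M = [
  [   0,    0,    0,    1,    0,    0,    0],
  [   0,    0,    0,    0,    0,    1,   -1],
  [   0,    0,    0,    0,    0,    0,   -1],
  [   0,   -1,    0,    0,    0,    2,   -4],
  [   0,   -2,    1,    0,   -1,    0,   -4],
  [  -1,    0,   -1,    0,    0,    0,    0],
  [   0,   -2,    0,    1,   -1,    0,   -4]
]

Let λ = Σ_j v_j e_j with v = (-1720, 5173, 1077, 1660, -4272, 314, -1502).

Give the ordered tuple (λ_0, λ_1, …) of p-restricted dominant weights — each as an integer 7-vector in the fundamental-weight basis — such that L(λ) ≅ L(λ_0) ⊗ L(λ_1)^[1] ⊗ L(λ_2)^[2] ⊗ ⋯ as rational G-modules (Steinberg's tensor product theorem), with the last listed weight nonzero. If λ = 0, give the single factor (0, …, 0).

((1, 3, 4, 0, 3, 6, 5), (6, 0, 4, 6, 4, 0, 3), (5, 2, 2, 1, 6, 6, 4), (4, 5, 4, 4, 2, 1, 4))

In the fundamental-weight basis, λ has coordinates c = M·v (v = (-1720, 5173, 1077, 1660, -4272, 314, -1502)):
  c_1 = (0)·(-1720) + 0·5173 + 0·1077 + 1·1660 + (0)·(-4272) + 0·314 + (0)·(-1502) = 1660
  c_2 = (0)·(-1720) + 0·5173 + 0·1077 + 0·1660 + (0)·(-4272) + 1·314 + (-1)·(-1502) = 1816
  c_3 = (0)·(-1720) + 0·5173 + 0·1077 + 0·1660 + (0)·(-4272) + 0·314 + (-1)·(-1502) = 1502
  c_4 = (0)·(-1720) + (-1)·(5173) + 0·1077 + 0·1660 + (0)·(-4272) + 2·314 + (-4)·(-1502) = 1463
  c_5 = (0)·(-1720) + (-2)·(5173) + 1·1077 + 0·1660 + (-1)·(-4272) + 0·314 + (-4)·(-1502) = 1011
  c_6 = (-1)·(-1720) + 0·5173 + (-1)·(1077) + 0·1660 + (0)·(-4272) + 0·314 + (0)·(-1502) = 643
  c_7 = (0)·(-1720) + (-2)·(5173) + 0·1077 + 1·1660 + (-1)·(-4272) + 0·314 + (-4)·(-1502) = 1594
p = 7; digits c_i = Σ_j d_{ij}·7^j, 0 ≤ d_{ij} < 7:
  c_1 = 1660 = 1·7^0 + 6·7^1 + 5·7^2 + 4·7^3
  c_2 = 1816 = 3·7^0 + 0·7^1 + 2·7^2 + 5·7^3
  c_3 = 1502 = 4·7^0 + 4·7^1 + 2·7^2 + 4·7^3
  c_4 = 1463 = 0·7^0 + 6·7^1 + 1·7^2 + 4·7^3
  c_5 = 1011 = 3·7^0 + 4·7^1 + 6·7^2 + 2·7^3
  c_6 = 643 = 6·7^0 + 0·7^1 + 6·7^2 + 1·7^3
  c_7 = 1594 = 5·7^0 + 3·7^1 + 4·7^2 + 4·7^3
Factor λ_0 = (1, 3, 4, 0, 3, 6, 5)
Factor λ_1 = (6, 0, 4, 6, 4, 0, 3)
Factor λ_2 = (5, 2, 2, 1, 6, 6, 4)
Factor λ_3 = (4, 5, 4, 4, 2, 1, 4)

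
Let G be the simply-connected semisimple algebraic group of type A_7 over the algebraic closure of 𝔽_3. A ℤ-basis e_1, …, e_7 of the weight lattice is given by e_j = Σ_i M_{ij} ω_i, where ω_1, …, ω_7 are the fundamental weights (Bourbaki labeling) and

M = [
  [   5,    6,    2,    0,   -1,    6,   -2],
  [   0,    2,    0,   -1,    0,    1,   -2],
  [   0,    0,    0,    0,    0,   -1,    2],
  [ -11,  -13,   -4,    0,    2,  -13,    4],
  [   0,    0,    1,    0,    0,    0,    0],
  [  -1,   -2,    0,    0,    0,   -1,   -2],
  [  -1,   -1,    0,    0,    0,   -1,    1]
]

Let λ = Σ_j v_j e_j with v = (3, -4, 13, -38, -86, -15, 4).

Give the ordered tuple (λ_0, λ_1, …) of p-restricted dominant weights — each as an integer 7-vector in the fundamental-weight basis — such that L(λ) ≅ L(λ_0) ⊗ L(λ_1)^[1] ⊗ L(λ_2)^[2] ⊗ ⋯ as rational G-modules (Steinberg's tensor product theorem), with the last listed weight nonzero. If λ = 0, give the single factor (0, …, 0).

Converting to the ω-basis (c_i = row i of M dotted with v = (3, -4, 13, -38, -86, -15, 4)):
  c_1 = 5·3 + (6)·(-4) + 2·13 + (0)·(-38) + (-1)·(-86) + (6)·(-15) + (-2)·(4) = 5
  c_2 = 0·3 + (2)·(-4) + 0·13 + (-1)·(-38) + (0)·(-86) + (1)·(-15) + (-2)·(4) = 7
  c_3 = 0·3 + (0)·(-4) + 0·13 + (0)·(-38) + (0)·(-86) + (-1)·(-15) + 2·4 = 23
  c_4 = (-11)·(3) + (-13)·(-4) + (-4)·(13) + (0)·(-38) + (2)·(-86) + (-13)·(-15) + 4·4 = 6
  c_5 = 0·3 + (0)·(-4) + 1·13 + (0)·(-38) + (0)·(-86) + (0)·(-15) + 0·4 = 13
  c_6 = (-1)·(3) + (-2)·(-4) + 0·13 + (0)·(-38) + (0)·(-86) + (-1)·(-15) + (-2)·(4) = 12
  c_7 = (-1)·(3) + (-1)·(-4) + 0·13 + (0)·(-38) + (0)·(-86) + (-1)·(-15) + 1·4 = 20
Writing each c_i in base p = 3:
  c_1 = 5 = 2·3^0 + 1·3^1
  c_2 = 7 = 1·3^0 + 2·3^1
  c_3 = 23 = 2·3^0 + 1·3^1 + 2·3^2
  c_4 = 6 = 0·3^0 + 2·3^1
  c_5 = 13 = 1·3^0 + 1·3^1 + 1·3^2
  c_6 = 12 = 0·3^0 + 1·3^1 + 1·3^2
  c_7 = 20 = 2·3^0 + 0·3^1 + 2·3^2
Factor λ_0 = (2, 1, 2, 0, 1, 0, 2)
Factor λ_1 = (1, 2, 1, 2, 1, 1, 0)
Factor λ_2 = (0, 0, 2, 0, 1, 1, 2)

((2, 1, 2, 0, 1, 0, 2), (1, 2, 1, 2, 1, 1, 0), (0, 0, 2, 0, 1, 1, 2))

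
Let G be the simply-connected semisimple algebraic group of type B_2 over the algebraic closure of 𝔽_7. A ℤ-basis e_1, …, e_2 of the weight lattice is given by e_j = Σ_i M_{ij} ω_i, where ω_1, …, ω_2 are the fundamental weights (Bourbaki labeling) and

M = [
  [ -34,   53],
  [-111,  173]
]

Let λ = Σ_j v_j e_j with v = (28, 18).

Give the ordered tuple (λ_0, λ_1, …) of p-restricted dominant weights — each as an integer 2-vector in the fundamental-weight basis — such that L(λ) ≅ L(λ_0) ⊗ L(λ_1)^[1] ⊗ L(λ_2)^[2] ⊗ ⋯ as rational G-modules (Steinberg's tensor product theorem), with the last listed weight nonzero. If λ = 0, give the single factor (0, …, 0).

In the fundamental-weight basis, λ has coordinates c = M·v (v = (28, 18)):
  c_1 = (-34)·(28) + 53·18 = 2
  c_2 = (-111)·(28) + 173·18 = 6
Base-7 expansion of each c_i:
  c_1 = 2 = 2·7^0
  c_2 = 6 = 6·7^0
p-restricted factor λ_0 = (2, 6)

((2, 6),)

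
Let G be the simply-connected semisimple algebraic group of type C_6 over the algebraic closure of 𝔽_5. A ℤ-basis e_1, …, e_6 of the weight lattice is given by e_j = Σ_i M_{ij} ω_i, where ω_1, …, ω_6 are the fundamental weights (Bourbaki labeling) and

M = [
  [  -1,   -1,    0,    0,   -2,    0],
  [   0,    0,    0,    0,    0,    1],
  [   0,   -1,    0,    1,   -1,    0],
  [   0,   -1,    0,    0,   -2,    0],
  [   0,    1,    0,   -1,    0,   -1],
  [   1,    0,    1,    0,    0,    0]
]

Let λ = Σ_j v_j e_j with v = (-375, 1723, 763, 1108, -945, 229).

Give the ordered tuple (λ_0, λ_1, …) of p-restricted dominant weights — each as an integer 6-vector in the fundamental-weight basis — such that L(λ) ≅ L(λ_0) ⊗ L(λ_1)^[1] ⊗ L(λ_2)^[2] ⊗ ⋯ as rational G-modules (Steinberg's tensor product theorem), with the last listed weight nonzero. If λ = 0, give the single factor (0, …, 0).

((2, 4, 0, 2, 1, 3), (3, 0, 1, 3, 2, 2), (1, 4, 3, 1, 0, 0), (4, 1, 2, 1, 3, 3))

ω-coordinates c = M·v, v = (-375, 1723, 763, 1108, -945, 229):
  c_1 = (-1)·(-375) + (-1)·(1723) + (0)·(763) + (0)·(1108) + (-2)·(-945) + (0)·(229) = 542
  c_2 = (0)·(-375) + (0)·(1723) + (0)·(763) + (0)·(1108) + (0)·(-945) + (1)·(229) = 229
  c_3 = (0)·(-375) + (-1)·(1723) + (0)·(763) + (1)·(1108) + (-1)·(-945) + (0)·(229) = 330
  c_4 = (0)·(-375) + (-1)·(1723) + (0)·(763) + (0)·(1108) + (-2)·(-945) + (0)·(229) = 167
  c_5 = (0)·(-375) + (1)·(1723) + (0)·(763) + (-1)·(1108) + (0)·(-945) + (-1)·(229) = 386
  c_6 = (1)·(-375) + (0)·(1723) + (1)·(763) + (0)·(1108) + (0)·(-945) + (0)·(229) = 388
Base-5 expansion of each c_i:
  c_1 = 542 = 2·5^0 + 3·5^1 + 1·5^2 + 4·5^3
  c_2 = 229 = 4·5^0 + 0·5^1 + 4·5^2 + 1·5^3
  c_3 = 330 = 0·5^0 + 1·5^1 + 3·5^2 + 2·5^3
  c_4 = 167 = 2·5^0 + 3·5^1 + 1·5^2 + 1·5^3
  c_5 = 386 = 1·5^0 + 2·5^1 + 0·5^2 + 3·5^3
  c_6 = 388 = 3·5^0 + 2·5^1 + 0·5^2 + 3·5^3
p-restricted factor λ_0 = (2, 4, 0, 2, 1, 3)
p-restricted factor λ_1 = (3, 0, 1, 3, 2, 2)
p-restricted factor λ_2 = (1, 4, 3, 1, 0, 0)
p-restricted factor λ_3 = (4, 1, 2, 1, 3, 3)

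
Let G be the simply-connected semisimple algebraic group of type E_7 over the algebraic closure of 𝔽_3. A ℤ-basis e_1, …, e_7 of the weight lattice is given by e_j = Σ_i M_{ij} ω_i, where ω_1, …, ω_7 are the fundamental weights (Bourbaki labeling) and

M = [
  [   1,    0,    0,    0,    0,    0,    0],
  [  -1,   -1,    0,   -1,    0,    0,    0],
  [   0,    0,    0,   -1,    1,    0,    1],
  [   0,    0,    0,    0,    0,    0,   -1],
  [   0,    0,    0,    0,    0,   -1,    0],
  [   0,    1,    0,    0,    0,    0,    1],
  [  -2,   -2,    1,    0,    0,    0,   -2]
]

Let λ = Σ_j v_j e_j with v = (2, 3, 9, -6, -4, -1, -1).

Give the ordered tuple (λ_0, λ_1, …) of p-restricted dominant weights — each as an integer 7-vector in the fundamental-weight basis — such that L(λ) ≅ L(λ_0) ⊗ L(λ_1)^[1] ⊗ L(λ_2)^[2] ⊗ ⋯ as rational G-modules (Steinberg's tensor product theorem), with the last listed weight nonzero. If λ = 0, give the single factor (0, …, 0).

((2, 1, 1, 1, 1, 2, 1),)

ω-coordinates c = M·v, v = (2, 3, 9, -6, -4, -1, -1):
  c_1 = 1*2 + 0*3 + 0*9 + 0*-6 + 0*-4 + 0*-1 + 0*-1 = 2
  c_2 = -1*2 + -1*3 + 0*9 + -1*-6 + 0*-4 + 0*-1 + 0*-1 = 1
  c_3 = 0*2 + 0*3 + 0*9 + -1*-6 + 1*-4 + 0*-1 + 1*-1 = 1
  c_4 = 0*2 + 0*3 + 0*9 + 0*-6 + 0*-4 + 0*-1 + -1*-1 = 1
  c_5 = 0*2 + 0*3 + 0*9 + 0*-6 + 0*-4 + -1*-1 + 0*-1 = 1
  c_6 = 0*2 + 1*3 + 0*9 + 0*-6 + 0*-4 + 0*-1 + 1*-1 = 2
  c_7 = -2*2 + -2*3 + 1*9 + 0*-6 + 0*-4 + 0*-1 + -2*-1 = 1
Writing each c_i in base p = 3:
  c_1 = 2 = 2·3^0
  c_2 = 1 = 1·3^0
  c_3 = 1 = 1·3^0
  c_4 = 1 = 1·3^0
  c_5 = 1 = 1·3^0
  c_6 = 2 = 2·3^0
  c_7 = 1 = 1·3^0
λ_0 = (2, 1, 1, 1, 1, 2, 1)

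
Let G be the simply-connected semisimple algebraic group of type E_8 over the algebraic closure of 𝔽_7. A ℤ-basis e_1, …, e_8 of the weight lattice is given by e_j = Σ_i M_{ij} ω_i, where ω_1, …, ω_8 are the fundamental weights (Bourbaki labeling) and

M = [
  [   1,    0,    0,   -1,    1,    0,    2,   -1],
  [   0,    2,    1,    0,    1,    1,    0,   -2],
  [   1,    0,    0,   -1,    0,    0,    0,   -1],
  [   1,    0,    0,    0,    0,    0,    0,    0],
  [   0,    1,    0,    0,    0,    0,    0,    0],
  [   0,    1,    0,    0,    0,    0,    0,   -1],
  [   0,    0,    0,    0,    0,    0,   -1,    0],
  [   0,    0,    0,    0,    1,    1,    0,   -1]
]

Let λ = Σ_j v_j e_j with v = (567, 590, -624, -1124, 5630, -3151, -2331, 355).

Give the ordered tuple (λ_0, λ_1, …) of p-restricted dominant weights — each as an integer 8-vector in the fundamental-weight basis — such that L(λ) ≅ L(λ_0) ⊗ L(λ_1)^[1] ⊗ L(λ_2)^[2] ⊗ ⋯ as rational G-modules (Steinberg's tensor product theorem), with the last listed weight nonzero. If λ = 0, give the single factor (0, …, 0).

((1, 1, 6, 0, 2, 4, 0, 3), (0, 3, 1, 4, 0, 5, 4, 2), (5, 5, 6, 4, 5, 4, 5, 1), (6, 6, 3, 1, 1, 0, 6, 6))

Compute c_i = Σ_j M_{ij} v_j with v = (567, 590, -624, -1124, 5630, -3151, -2331, 355):
  c_1 = 1·567 + 0·590 + (0)·(-624) + (-1)·(-1124) + 1·5630 + (0)·(-3151) + (2)·(-2331) + (-1)·(355) = 2304
  c_2 = 0·567 + 2·590 + (1)·(-624) + (0)·(-1124) + 1·5630 + (1)·(-3151) + (0)·(-2331) + (-2)·(355) = 2325
  c_3 = 1·567 + 0·590 + (0)·(-624) + (-1)·(-1124) + 0·5630 + (0)·(-3151) + (0)·(-2331) + (-1)·(355) = 1336
  c_4 = 1·567 + 0·590 + (0)·(-624) + (0)·(-1124) + 0·5630 + (0)·(-3151) + (0)·(-2331) + 0·355 = 567
  c_5 = 0·567 + 1·590 + (0)·(-624) + (0)·(-1124) + 0·5630 + (0)·(-3151) + (0)·(-2331) + 0·355 = 590
  c_6 = 0·567 + 1·590 + (0)·(-624) + (0)·(-1124) + 0·5630 + (0)·(-3151) + (0)·(-2331) + (-1)·(355) = 235
  c_7 = 0·567 + 0·590 + (0)·(-624) + (0)·(-1124) + 0·5630 + (0)·(-3151) + (-1)·(-2331) + 0·355 = 2331
  c_8 = 0·567 + 0·590 + (0)·(-624) + (0)·(-1124) + 1·5630 + (1)·(-3151) + (0)·(-2331) + (-1)·(355) = 2124
Base-7 expansion of each c_i:
  c_1 = 2304 = 1·7^0 + 0·7^1 + 5·7^2 + 6·7^3
  c_2 = 2325 = 1·7^0 + 3·7^1 + 5·7^2 + 6·7^3
  c_3 = 1336 = 6·7^0 + 1·7^1 + 6·7^2 + 3·7^3
  c_4 = 567 = 0·7^0 + 4·7^1 + 4·7^2 + 1·7^3
  c_5 = 590 = 2·7^0 + 0·7^1 + 5·7^2 + 1·7^3
  c_6 = 235 = 4·7^0 + 5·7^1 + 4·7^2
  c_7 = 2331 = 0·7^0 + 4·7^1 + 5·7^2 + 6·7^3
  c_8 = 2124 = 3·7^0 + 2·7^1 + 1·7^2 + 6·7^3
Factor λ_0 = (1, 1, 6, 0, 2, 4, 0, 3)
Factor λ_1 = (0, 3, 1, 4, 0, 5, 4, 2)
Factor λ_2 = (5, 5, 6, 4, 5, 4, 5, 1)
Factor λ_3 = (6, 6, 3, 1, 1, 0, 6, 6)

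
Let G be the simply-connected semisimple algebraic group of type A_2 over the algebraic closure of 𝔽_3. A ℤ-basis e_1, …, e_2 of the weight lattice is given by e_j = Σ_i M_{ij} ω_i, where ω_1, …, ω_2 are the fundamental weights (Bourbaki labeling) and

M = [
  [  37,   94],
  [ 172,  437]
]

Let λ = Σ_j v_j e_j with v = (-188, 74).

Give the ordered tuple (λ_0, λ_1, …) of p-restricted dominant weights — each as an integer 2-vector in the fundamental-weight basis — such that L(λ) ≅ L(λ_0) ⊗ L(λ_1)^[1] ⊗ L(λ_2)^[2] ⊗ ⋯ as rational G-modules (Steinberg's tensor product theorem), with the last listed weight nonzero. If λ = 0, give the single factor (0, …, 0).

Compute c_i = Σ_j M_{ij} v_j with v = (-188, 74):
  c_1 = (37)·(-188) + 94·74 = 0
  c_2 = (172)·(-188) + 437·74 = 2
Expand coordinatewise in base 3:
  c_1 = 0
  c_2 = 2 = 2·3^0
Factor λ_0 = (0, 2)

((0, 2),)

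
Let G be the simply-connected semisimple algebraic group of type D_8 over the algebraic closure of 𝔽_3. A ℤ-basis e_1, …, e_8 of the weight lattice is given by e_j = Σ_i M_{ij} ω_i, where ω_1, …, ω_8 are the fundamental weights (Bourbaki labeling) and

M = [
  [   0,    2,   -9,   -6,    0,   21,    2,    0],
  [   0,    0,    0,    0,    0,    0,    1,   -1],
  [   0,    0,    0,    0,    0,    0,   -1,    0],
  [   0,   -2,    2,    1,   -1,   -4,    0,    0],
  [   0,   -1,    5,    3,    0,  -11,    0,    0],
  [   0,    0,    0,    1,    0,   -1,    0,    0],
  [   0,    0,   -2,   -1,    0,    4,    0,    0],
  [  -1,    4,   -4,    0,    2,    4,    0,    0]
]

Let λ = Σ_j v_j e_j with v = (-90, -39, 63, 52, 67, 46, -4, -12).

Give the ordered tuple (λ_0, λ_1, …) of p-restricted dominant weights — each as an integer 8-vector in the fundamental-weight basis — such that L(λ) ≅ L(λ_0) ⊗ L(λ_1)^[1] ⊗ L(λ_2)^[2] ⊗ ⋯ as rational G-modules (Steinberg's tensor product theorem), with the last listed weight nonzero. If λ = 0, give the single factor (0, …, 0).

In the fundamental-weight basis, λ has coordinates c = M·v (v = (-90, -39, 63, 52, 67, 46, -4, -12)):
  c_1 = (0)·(-90) + (2)·(-39) + (-9)·(63) + (-6)·(52) + 0·67 + 21·46 + (2)·(-4) + (0)·(-12) = 1
  c_2 = (0)·(-90) + (0)·(-39) + 0·63 + 0·52 + 0·67 + 0·46 + (1)·(-4) + (-1)·(-12) = 8
  c_3 = (0)·(-90) + (0)·(-39) + 0·63 + 0·52 + 0·67 + 0·46 + (-1)·(-4) + (0)·(-12) = 4
  c_4 = (0)·(-90) + (-2)·(-39) + 2·63 + 1·52 + (-1)·(67) + (-4)·(46) + (0)·(-4) + (0)·(-12) = 5
  c_5 = (0)·(-90) + (-1)·(-39) + 5·63 + 3·52 + 0·67 + (-11)·(46) + (0)·(-4) + (0)·(-12) = 4
  c_6 = (0)·(-90) + (0)·(-39) + 0·63 + 1·52 + 0·67 + (-1)·(46) + (0)·(-4) + (0)·(-12) = 6
  c_7 = (0)·(-90) + (0)·(-39) + (-2)·(63) + (-1)·(52) + 0·67 + 4·46 + (0)·(-4) + (0)·(-12) = 6
  c_8 = (-1)·(-90) + (4)·(-39) + (-4)·(63) + 0·52 + 2·67 + 4·46 + (0)·(-4) + (0)·(-12) = 0
Expand coordinatewise in base 3:
  c_1 = 1 = 1·3^0
  c_2 = 8 = 2·3^0 + 2·3^1
  c_3 = 4 = 1·3^0 + 1·3^1
  c_4 = 5 = 2·3^0 + 1·3^1
  c_5 = 4 = 1·3^0 + 1·3^1
  c_6 = 6 = 0·3^0 + 2·3^1
  c_7 = 6 = 0·3^0 + 2·3^1
  c_8 = 0
p-restricted factor λ_0 = (1, 2, 1, 2, 1, 0, 0, 0)
p-restricted factor λ_1 = (0, 2, 1, 1, 1, 2, 2, 0)

((1, 2, 1, 2, 1, 0, 0, 0), (0, 2, 1, 1, 1, 2, 2, 0))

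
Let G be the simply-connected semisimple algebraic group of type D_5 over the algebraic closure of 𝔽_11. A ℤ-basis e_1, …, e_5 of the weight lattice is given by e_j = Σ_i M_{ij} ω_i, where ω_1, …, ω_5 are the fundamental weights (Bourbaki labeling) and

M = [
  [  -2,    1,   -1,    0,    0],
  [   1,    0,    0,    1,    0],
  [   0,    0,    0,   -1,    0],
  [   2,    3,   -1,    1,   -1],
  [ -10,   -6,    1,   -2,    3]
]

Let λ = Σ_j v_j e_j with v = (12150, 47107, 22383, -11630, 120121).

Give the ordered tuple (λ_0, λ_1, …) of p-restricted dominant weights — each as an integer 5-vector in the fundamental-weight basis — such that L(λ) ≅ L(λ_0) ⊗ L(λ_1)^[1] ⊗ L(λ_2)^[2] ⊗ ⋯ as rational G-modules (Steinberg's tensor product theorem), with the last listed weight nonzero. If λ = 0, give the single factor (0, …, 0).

ω-coordinates c = M·v, v = (12150, 47107, 22383, -11630, 120121):
  c_1 = (-2)·(12150) + 1·47107 + (-1)·(22383) + (0)·(-11630) + 0·120121 = 424
  c_2 = 1·12150 + 0·47107 + 0·22383 + (1)·(-11630) + 0·120121 = 520
  c_3 = 0·12150 + 0·47107 + 0·22383 + (-1)·(-11630) + 0·120121 = 11630
  c_4 = 2·12150 + 3·47107 + (-1)·(22383) + (1)·(-11630) + (-1)·(120121) = 11487
  c_5 = (-10)·(12150) + (-6)·(47107) + 1·22383 + (-2)·(-11630) + 3·120121 = 1864
Base-11 expansion of each c_i:
  c_1 = 424 = 6·11^0 + 5·11^1 + 3·11^2
  c_2 = 520 = 3·11^0 + 3·11^1 + 4·11^2
  c_3 = 11630 = 3·11^0 + 1·11^1 + 8·11^2 + 8·11^3
  c_4 = 11487 = 3·11^0 + 10·11^1 + 6·11^2 + 8·11^3
  c_5 = 1864 = 5·11^0 + 4·11^1 + 4·11^2 + 1·11^3
λ_0 = (6, 3, 3, 3, 5)
λ_1 = (5, 3, 1, 10, 4)
λ_2 = (3, 4, 8, 6, 4)
λ_3 = (0, 0, 8, 8, 1)

((6, 3, 3, 3, 5), (5, 3, 1, 10, 4), (3, 4, 8, 6, 4), (0, 0, 8, 8, 1))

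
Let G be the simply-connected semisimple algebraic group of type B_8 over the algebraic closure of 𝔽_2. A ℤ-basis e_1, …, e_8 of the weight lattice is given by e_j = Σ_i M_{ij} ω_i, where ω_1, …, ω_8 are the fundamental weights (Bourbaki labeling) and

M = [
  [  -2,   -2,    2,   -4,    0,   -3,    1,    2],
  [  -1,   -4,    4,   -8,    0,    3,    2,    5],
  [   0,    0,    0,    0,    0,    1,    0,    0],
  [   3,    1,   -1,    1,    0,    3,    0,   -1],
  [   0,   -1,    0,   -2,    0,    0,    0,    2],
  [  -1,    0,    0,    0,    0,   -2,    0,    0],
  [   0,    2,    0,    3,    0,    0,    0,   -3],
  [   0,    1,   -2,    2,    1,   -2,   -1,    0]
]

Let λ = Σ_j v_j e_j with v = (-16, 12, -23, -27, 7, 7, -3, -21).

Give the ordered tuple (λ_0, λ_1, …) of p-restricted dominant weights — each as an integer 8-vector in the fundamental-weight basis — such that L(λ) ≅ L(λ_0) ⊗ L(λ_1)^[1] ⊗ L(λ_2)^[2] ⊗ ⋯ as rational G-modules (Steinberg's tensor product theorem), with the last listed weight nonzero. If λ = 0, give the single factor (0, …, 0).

In the fundamental-weight basis, λ has coordinates c = M·v (v = (-16, 12, -23, -27, 7, 7, -3, -21)):
  c_1 = (-2)·(-16) + (-2)·(12) + (2)·(-23) + (-4)·(-27) + (0)·(7) + (-3)·(7) + (1)·(-3) + (2)·(-21) = 4
  c_2 = (-1)·(-16) + (-4)·(12) + (4)·(-23) + (-8)·(-27) + (0)·(7) + (3)·(7) + (2)·(-3) + (5)·(-21) = 2
  c_3 = (0)·(-16) + (0)·(12) + (0)·(-23) + (0)·(-27) + (0)·(7) + (1)·(7) + (0)·(-3) + (0)·(-21) = 7
  c_4 = (3)·(-16) + (1)·(12) + (-1)·(-23) + (1)·(-27) + (0)·(7) + (3)·(7) + (0)·(-3) + (-1)·(-21) = 2
  c_5 = (0)·(-16) + (-1)·(12) + (0)·(-23) + (-2)·(-27) + (0)·(7) + (0)·(7) + (0)·(-3) + (2)·(-21) = 0
  c_6 = (-1)·(-16) + (0)·(12) + (0)·(-23) + (0)·(-27) + (0)·(7) + (-2)·(7) + (0)·(-3) + (0)·(-21) = 2
  c_7 = (0)·(-16) + (2)·(12) + (0)·(-23) + (3)·(-27) + (0)·(7) + (0)·(7) + (0)·(-3) + (-3)·(-21) = 6
  c_8 = (0)·(-16) + (1)·(12) + (-2)·(-23) + (2)·(-27) + (1)·(7) + (-2)·(7) + (-1)·(-3) + (0)·(-21) = 0
Writing each c_i in base p = 2:
  c_1 = 4 = 0·2^0 + 0·2^1 + 1·2^2
  c_2 = 2 = 0·2^0 + 1·2^1
  c_3 = 7 = 1·2^0 + 1·2^1 + 1·2^2
  c_4 = 2 = 0·2^0 + 1·2^1
  c_5 = 0
  c_6 = 2 = 0·2^0 + 1·2^1
  c_7 = 6 = 0·2^0 + 1·2^1 + 1·2^2
  c_8 = 0
Factor λ_0 = (0, 0, 1, 0, 0, 0, 0, 0)
Factor λ_1 = (0, 1, 1, 1, 0, 1, 1, 0)
Factor λ_2 = (1, 0, 1, 0, 0, 0, 1, 0)

((0, 0, 1, 0, 0, 0, 0, 0), (0, 1, 1, 1, 0, 1, 1, 0), (1, 0, 1, 0, 0, 0, 1, 0))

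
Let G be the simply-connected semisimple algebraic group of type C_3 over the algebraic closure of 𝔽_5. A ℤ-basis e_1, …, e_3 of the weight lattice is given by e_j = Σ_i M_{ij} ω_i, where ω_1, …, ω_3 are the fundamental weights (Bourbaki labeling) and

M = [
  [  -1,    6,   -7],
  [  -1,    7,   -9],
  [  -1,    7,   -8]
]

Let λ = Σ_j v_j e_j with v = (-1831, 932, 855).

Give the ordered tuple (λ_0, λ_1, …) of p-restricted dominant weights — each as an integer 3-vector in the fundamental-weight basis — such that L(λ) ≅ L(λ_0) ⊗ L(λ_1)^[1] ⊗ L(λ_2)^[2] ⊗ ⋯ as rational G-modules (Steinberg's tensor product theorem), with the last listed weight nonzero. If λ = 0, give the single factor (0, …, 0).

((3, 0, 0), (2, 2, 3), (2, 1, 0), (1, 0, 2), (2, 1, 2))

Converting to the ω-basis (c_i = row i of M dotted with v = (-1831, 932, 855)):
  c_1 = -1*-1831 + 6*932 + -7*855 = 1438
  c_2 = -1*-1831 + 7*932 + -9*855 = 660
  c_3 = -1*-1831 + 7*932 + -8*855 = 1515
Writing each c_i in base p = 5:
  c_1 = 1438 = 3·5^0 + 2·5^1 + 2·5^2 + 1·5^3 + 2·5^4
  c_2 = 660 = 0·5^0 + 2·5^1 + 1·5^2 + 0·5^3 + 1·5^4
  c_3 = 1515 = 0·5^0 + 3·5^1 + 0·5^2 + 2·5^3 + 2·5^4
Factor λ_0 = (3, 0, 0)
Factor λ_1 = (2, 2, 3)
Factor λ_2 = (2, 1, 0)
Factor λ_3 = (1, 0, 2)
Factor λ_4 = (2, 1, 2)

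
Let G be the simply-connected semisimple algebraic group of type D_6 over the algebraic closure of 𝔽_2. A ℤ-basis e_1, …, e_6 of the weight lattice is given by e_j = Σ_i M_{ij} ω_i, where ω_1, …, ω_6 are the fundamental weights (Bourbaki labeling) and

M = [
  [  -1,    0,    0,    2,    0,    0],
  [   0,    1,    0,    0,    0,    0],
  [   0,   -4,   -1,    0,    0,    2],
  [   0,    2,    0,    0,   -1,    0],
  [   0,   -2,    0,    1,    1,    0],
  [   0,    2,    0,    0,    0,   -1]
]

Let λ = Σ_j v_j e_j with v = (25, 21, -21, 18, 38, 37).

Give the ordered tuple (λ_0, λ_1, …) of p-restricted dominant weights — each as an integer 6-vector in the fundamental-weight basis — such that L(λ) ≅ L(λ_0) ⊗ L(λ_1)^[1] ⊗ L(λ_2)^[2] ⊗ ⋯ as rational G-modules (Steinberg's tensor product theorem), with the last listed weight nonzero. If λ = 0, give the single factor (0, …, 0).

((1, 1, 1, 0, 0, 1), (1, 0, 1, 0, 1, 0), (0, 1, 0, 1, 1, 1), (1, 0, 1, 0, 1, 0), (0, 1, 0, 0, 0, 0))

ω-coordinates c = M·v, v = (25, 21, -21, 18, 38, 37):
  c_1 = (-1)·(25) + 0·21 + (0)·(-21) + 2·18 + 0·38 + 0·37 = 11
  c_2 = 0·25 + 1·21 + (0)·(-21) + 0·18 + 0·38 + 0·37 = 21
  c_3 = 0·25 + (-4)·(21) + (-1)·(-21) + 0·18 + 0·38 + 2·37 = 11
  c_4 = 0·25 + 2·21 + (0)·(-21) + 0·18 + (-1)·(38) + 0·37 = 4
  c_5 = 0·25 + (-2)·(21) + (0)·(-21) + 1·18 + 1·38 + 0·37 = 14
  c_6 = 0·25 + 2·21 + (0)·(-21) + 0·18 + 0·38 + (-1)·(37) = 5
Base-2 expansion of each c_i:
  c_1 = 11 = 1·2^0 + 1·2^1 + 0·2^2 + 1·2^3
  c_2 = 21 = 1·2^0 + 0·2^1 + 1·2^2 + 0·2^3 + 1·2^4
  c_3 = 11 = 1·2^0 + 1·2^1 + 0·2^2 + 1·2^3
  c_4 = 4 = 0·2^0 + 0·2^1 + 1·2^2
  c_5 = 14 = 0·2^0 + 1·2^1 + 1·2^2 + 1·2^3
  c_6 = 5 = 1·2^0 + 0·2^1 + 1·2^2
p-restricted factor λ_0 = (1, 1, 1, 0, 0, 1)
p-restricted factor λ_1 = (1, 0, 1, 0, 1, 0)
p-restricted factor λ_2 = (0, 1, 0, 1, 1, 1)
p-restricted factor λ_3 = (1, 0, 1, 0, 1, 0)
p-restricted factor λ_4 = (0, 1, 0, 0, 0, 0)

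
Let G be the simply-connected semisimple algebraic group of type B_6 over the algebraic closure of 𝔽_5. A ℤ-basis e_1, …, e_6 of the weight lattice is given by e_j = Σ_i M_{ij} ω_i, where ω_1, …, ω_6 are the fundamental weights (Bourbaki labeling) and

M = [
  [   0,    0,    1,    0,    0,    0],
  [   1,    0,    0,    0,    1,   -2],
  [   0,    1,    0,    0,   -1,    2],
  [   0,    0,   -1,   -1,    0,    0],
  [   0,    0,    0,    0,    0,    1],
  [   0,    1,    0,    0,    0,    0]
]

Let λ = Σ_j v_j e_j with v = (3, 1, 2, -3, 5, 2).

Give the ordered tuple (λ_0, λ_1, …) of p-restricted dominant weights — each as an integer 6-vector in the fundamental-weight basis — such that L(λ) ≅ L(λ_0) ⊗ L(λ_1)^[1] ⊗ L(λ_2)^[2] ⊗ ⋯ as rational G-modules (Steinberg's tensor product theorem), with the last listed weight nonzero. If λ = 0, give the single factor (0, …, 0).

ω-coordinates c = M·v, v = (3, 1, 2, -3, 5, 2):
  c_1 = 0*3 + 0*1 + 1*2 + 0*-3 + 0*5 + 0*2 = 2
  c_2 = 1*3 + 0*1 + 0*2 + 0*-3 + 1*5 + -2*2 = 4
  c_3 = 0*3 + 1*1 + 0*2 + 0*-3 + -1*5 + 2*2 = 0
  c_4 = 0*3 + 0*1 + -1*2 + -1*-3 + 0*5 + 0*2 = 1
  c_5 = 0*3 + 0*1 + 0*2 + 0*-3 + 0*5 + 1*2 = 2
  c_6 = 0*3 + 1*1 + 0*2 + 0*-3 + 0*5 + 0*2 = 1
Expand coordinatewise in base 5:
  c_1 = 2 = 2·5^0
  c_2 = 4 = 4·5^0
  c_3 = 0
  c_4 = 1 = 1·5^0
  c_5 = 2 = 2·5^0
  c_6 = 1 = 1·5^0
Factor λ_0 = (2, 4, 0, 1, 2, 1)

((2, 4, 0, 1, 2, 1),)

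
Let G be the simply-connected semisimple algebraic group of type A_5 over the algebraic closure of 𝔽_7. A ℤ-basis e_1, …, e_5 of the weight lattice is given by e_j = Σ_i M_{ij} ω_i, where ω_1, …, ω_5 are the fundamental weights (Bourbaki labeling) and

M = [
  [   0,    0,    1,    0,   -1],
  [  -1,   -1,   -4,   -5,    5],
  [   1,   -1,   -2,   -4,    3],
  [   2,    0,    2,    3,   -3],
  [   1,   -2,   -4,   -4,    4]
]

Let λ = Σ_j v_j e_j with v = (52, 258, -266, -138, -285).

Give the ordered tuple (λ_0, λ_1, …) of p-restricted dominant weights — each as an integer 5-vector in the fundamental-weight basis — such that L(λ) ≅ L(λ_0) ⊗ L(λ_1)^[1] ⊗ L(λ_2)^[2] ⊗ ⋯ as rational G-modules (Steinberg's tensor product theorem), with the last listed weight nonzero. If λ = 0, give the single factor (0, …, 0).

((5, 5, 2, 6, 5), (2, 2, 3, 1, 1))

Compute c_i = Σ_j M_{ij} v_j with v = (52, 258, -266, -138, -285):
  c_1 = 0*52 + 0*258 + 1*-266 + 0*-138 + -1*-285 = 19
  c_2 = -1*52 + -1*258 + -4*-266 + -5*-138 + 5*-285 = 19
  c_3 = 1*52 + -1*258 + -2*-266 + -4*-138 + 3*-285 = 23
  c_4 = 2*52 + 0*258 + 2*-266 + 3*-138 + -3*-285 = 13
  c_5 = 1*52 + -2*258 + -4*-266 + -4*-138 + 4*-285 = 12
Base-7 expansion of each c_i:
  c_1 = 19 = 5·7^0 + 2·7^1
  c_2 = 19 = 5·7^0 + 2·7^1
  c_3 = 23 = 2·7^0 + 3·7^1
  c_4 = 13 = 6·7^0 + 1·7^1
  c_5 = 12 = 5·7^0 + 1·7^1
Factor λ_0 = (5, 5, 2, 6, 5)
Factor λ_1 = (2, 2, 3, 1, 1)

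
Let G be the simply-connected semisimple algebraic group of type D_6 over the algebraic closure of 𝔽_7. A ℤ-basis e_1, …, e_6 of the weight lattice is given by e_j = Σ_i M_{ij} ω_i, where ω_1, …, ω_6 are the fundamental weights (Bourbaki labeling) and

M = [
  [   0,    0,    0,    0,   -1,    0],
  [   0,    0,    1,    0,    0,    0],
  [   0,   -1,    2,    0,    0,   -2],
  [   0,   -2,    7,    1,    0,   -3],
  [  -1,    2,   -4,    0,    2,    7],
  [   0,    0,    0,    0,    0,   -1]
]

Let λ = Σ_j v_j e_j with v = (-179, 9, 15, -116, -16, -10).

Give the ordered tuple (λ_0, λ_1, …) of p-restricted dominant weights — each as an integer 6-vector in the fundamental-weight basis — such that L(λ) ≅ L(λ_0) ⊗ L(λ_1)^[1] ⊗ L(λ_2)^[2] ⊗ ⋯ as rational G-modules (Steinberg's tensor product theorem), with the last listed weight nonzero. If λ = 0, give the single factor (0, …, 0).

Compute c_i = Σ_j M_{ij} v_j with v = (-179, 9, 15, -116, -16, -10):
  c_1 = (0)·(-179) + 0·9 + 0·15 + (0)·(-116) + (-1)·(-16) + (0)·(-10) = 16
  c_2 = (0)·(-179) + 0·9 + 1·15 + (0)·(-116) + (0)·(-16) + (0)·(-10) = 15
  c_3 = (0)·(-179) + (-1)·(9) + 2·15 + (0)·(-116) + (0)·(-16) + (-2)·(-10) = 41
  c_4 = (0)·(-179) + (-2)·(9) + 7·15 + (1)·(-116) + (0)·(-16) + (-3)·(-10) = 1
  c_5 = (-1)·(-179) + 2·9 + (-4)·(15) + (0)·(-116) + (2)·(-16) + (7)·(-10) = 35
  c_6 = (0)·(-179) + 0·9 + 0·15 + (0)·(-116) + (0)·(-16) + (-1)·(-10) = 10
p = 7; digits c_i = Σ_j d_{ij}·7^j, 0 ≤ d_{ij} < 7:
  c_1 = 16 = 2·7^0 + 2·7^1
  c_2 = 15 = 1·7^0 + 2·7^1
  c_3 = 41 = 6·7^0 + 5·7^1
  c_4 = 1 = 1·7^0
  c_5 = 35 = 0·7^0 + 5·7^1
  c_6 = 10 = 3·7^0 + 1·7^1
Factor λ_0 = (2, 1, 6, 1, 0, 3)
Factor λ_1 = (2, 2, 5, 0, 5, 1)

((2, 1, 6, 1, 0, 3), (2, 2, 5, 0, 5, 1))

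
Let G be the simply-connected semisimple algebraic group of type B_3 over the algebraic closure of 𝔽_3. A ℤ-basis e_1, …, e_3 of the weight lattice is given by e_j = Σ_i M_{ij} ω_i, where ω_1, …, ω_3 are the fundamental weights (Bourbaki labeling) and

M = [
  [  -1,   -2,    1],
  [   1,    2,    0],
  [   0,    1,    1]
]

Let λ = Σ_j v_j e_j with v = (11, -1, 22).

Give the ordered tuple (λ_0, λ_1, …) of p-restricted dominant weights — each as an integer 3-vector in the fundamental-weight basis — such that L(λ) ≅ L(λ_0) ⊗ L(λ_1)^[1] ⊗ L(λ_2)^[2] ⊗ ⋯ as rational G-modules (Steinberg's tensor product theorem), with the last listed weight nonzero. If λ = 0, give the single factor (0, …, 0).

In the fundamental-weight basis, λ has coordinates c = M·v (v = (11, -1, 22)):
  c_1 = (-1)·(11) + (-2)·(-1) + (1)·(22) = 13
  c_2 = (1)·(11) + (2)·(-1) + (0)·(22) = 9
  c_3 = (0)·(11) + (1)·(-1) + (1)·(22) = 21
Writing each c_i in base p = 3:
  c_1 = 13 = 1·3^0 + 1·3^1 + 1·3^2
  c_2 = 9 = 0·3^0 + 0·3^1 + 1·3^2
  c_3 = 21 = 0·3^0 + 1·3^1 + 2·3^2
λ_0 = (1, 0, 0)
λ_1 = (1, 0, 1)
λ_2 = (1, 1, 2)

((1, 0, 0), (1, 0, 1), (1, 1, 2))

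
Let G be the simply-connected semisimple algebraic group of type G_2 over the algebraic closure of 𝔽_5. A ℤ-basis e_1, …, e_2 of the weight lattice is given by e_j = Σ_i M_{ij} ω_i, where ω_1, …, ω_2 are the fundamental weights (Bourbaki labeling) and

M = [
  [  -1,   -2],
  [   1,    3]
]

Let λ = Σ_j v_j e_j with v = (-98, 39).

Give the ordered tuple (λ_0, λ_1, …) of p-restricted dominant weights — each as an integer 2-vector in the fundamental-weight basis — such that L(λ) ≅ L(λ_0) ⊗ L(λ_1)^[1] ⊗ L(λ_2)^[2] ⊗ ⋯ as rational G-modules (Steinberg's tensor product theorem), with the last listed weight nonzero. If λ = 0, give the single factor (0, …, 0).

Change of basis e → ω: c = M·v where v = (-98, 39):
  c_1 = (-1)·(-98) + (-2)·(39) = 20
  c_2 = (1)·(-98) + 3·39 = 19
Writing each c_i in base p = 5:
  c_1 = 20 = 0·5^0 + 4·5^1
  c_2 = 19 = 4·5^0 + 3·5^1
Factor λ_0 = (0, 4)
Factor λ_1 = (4, 3)

((0, 4), (4, 3))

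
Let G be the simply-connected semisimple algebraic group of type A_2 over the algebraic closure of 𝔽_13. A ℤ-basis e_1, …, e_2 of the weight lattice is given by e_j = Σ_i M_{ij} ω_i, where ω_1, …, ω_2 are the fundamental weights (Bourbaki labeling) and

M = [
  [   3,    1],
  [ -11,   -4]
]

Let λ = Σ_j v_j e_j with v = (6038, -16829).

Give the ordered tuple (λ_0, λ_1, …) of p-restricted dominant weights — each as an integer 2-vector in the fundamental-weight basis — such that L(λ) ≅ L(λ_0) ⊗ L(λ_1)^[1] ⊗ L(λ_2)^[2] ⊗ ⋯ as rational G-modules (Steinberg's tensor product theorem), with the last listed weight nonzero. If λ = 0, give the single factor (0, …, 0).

ω-coordinates c = M·v, v = (6038, -16829):
  c_1 = (3)·(6038) + (1)·(-16829) = 1285
  c_2 = (-11)·(6038) + (-4)·(-16829) = 898
p = 13; digits c_i = Σ_j d_{ij}·13^j, 0 ≤ d_{ij} < 13:
  c_1 = 1285 = 11·13^0 + 7·13^1 + 7·13^2
  c_2 = 898 = 1·13^0 + 4·13^1 + 5·13^2
Factor λ_0 = (11, 1)
Factor λ_1 = (7, 4)
Factor λ_2 = (7, 5)

((11, 1), (7, 4), (7, 5))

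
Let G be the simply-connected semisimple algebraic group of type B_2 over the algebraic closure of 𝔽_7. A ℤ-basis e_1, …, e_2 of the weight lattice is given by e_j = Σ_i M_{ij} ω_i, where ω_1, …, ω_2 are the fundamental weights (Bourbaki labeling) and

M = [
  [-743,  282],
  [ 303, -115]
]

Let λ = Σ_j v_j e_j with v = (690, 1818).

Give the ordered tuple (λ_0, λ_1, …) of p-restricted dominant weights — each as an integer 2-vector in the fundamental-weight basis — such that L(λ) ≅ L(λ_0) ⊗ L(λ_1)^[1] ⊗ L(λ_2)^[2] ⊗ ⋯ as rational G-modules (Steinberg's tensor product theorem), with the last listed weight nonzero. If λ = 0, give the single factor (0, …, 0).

((6, 0),)

Compute c_i = Σ_j M_{ij} v_j with v = (690, 1818):
  c_1 = (-743)·(690) + 282·1818 = 6
  c_2 = 303·690 + (-115)·(1818) = 0
p = 7; digits c_i = Σ_j d_{ij}·7^j, 0 ≤ d_{ij} < 7:
  c_1 = 6 = 6·7^0
  c_2 = 0
p-restricted factor λ_0 = (6, 0)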